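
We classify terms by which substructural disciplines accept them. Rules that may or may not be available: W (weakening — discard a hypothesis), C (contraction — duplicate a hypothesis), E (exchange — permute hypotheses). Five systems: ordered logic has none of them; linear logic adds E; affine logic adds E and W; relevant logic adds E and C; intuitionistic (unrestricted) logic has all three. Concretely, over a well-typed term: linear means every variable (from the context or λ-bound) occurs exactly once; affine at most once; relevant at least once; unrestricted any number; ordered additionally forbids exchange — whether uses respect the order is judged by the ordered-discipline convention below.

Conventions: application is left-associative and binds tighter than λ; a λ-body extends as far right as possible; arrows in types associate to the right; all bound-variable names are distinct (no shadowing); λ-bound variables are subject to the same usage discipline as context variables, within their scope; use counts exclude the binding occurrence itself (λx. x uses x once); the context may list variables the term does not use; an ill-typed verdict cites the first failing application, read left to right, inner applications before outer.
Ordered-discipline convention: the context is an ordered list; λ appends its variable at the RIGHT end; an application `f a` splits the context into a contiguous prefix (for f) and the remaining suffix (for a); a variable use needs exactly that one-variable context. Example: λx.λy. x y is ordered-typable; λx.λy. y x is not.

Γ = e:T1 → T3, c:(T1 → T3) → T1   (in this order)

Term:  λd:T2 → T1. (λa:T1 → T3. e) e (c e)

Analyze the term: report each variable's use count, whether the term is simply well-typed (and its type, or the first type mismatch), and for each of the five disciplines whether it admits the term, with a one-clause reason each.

variable uses: e: 3, c: 1, d (λ-bound): 0, a (λ-bound): 0
left-to-right use order: e, e, c, e
typing: well-typed — term : (T2 → T1) → T3
ordered: ✗, e ×3 used more than once (contraction); d, a never used (weakening)
linear: ✗, e ×3 used more than once (contraction); d, a never used (weakening)
affine: ✗, e ×3 used more than once (contraction)
relevant: ✗, d, a never used (weakening)
unrestricted: ✓, typability at (T2 → T1) → T3 is all that's needed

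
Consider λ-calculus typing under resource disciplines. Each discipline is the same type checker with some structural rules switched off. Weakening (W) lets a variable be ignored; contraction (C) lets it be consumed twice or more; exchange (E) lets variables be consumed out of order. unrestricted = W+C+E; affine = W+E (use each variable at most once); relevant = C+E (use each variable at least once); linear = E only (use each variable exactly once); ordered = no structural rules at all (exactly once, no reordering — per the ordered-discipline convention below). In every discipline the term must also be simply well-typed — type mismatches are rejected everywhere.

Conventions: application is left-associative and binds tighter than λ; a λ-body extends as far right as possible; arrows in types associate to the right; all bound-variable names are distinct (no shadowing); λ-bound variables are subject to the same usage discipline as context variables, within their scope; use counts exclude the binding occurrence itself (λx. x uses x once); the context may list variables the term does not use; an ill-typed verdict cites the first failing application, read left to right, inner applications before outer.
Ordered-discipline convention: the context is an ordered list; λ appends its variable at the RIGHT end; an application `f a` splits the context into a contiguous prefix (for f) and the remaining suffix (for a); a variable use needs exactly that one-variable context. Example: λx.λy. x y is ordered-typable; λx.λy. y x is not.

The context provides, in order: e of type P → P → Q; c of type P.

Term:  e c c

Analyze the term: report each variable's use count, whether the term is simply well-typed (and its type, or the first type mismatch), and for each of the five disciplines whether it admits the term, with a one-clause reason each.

usage: e: 1×, c: 2×
use order (left to right): e, c, c
typing: well-typed — term : Q
ordered: ✗ — needs contraction — c ×2
linear: ✗ — needs contraction — c ×2
affine: ✗ — needs contraction — c ×2
relevant: ✓ — every one of e, c appears
unrestricted: ✓ — simply typable at Q; W, C, E all held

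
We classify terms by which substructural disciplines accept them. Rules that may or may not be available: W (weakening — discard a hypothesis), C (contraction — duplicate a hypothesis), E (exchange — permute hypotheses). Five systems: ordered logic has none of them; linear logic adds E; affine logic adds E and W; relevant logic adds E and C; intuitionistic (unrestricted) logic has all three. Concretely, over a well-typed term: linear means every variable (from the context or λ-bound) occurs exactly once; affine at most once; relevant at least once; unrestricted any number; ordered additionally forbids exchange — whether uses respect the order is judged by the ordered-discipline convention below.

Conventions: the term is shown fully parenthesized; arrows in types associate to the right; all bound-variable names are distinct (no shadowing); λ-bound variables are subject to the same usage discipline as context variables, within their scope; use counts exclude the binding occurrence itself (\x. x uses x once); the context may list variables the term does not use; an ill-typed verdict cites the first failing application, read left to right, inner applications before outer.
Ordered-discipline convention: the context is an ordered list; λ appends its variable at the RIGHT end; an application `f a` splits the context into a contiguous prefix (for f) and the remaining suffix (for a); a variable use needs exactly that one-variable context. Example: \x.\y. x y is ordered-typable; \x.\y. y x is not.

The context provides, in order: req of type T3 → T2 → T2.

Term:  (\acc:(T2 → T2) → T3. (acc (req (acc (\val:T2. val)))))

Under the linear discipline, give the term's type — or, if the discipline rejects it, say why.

not well-typed under linear — repeated use of acc ×2
use counts: req: 1×; acc (bound): 2×; val (bound): 1×
left-to-right use order: acc, req, acc, val
typing: well-typed — term : ((T2 → T2) → T3) → T3
summary: ordered ✗; linear ✗; affine ✗; relevant ✓; unrestricted ✓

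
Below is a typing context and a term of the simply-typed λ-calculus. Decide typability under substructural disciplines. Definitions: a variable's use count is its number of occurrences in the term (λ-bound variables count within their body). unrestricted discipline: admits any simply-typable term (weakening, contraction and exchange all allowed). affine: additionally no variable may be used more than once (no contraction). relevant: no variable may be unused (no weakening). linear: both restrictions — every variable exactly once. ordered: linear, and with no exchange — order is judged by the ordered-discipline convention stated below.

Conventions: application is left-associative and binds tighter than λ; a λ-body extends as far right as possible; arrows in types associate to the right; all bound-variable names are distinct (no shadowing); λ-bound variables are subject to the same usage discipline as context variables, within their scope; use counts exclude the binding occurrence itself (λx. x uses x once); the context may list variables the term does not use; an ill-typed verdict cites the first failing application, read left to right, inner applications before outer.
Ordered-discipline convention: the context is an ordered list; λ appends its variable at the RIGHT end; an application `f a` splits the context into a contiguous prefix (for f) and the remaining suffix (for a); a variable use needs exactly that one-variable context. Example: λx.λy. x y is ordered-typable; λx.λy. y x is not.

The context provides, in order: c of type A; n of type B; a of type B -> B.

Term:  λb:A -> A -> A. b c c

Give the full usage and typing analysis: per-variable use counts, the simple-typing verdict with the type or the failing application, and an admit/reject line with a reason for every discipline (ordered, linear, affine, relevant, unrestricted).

use counts: c: 2, n: 0, a: 0, b (λ-bound): 1
order of uses: b, c, c
typing: the term checks, with type (A -> A -> A) -> A
ordered: ✗ — repeated use of c ×2; needs weakening: n, a unused
linear: ✗ — repeated use of c ×2; needs weakening: n, a unused
affine: ✗ — repeated use of c ×2
relevant: ✗ — needs weakening: n, a unused
unrestricted: ✓ — simply typable at (A -> A -> A) -> A; W, C, E all held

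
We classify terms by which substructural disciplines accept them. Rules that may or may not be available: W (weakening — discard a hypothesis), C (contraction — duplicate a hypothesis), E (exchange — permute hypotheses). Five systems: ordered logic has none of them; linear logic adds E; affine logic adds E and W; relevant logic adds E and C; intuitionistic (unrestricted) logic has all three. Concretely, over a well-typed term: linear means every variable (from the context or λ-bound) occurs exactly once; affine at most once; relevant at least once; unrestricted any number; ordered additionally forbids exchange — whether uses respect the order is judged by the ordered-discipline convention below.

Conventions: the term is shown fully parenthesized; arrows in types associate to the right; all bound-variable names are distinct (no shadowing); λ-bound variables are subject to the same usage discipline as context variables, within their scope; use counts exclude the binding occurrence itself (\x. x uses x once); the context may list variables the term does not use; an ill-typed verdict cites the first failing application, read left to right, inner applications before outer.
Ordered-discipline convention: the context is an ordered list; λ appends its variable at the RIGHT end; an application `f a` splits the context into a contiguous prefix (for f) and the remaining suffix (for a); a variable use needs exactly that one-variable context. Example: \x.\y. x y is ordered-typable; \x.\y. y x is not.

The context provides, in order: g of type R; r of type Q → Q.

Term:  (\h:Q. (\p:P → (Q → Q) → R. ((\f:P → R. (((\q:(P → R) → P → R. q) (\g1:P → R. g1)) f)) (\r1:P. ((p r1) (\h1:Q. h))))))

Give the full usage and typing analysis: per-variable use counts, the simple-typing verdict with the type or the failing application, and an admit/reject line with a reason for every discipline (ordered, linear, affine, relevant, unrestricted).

variable uses: g: 0×; r: 0×; h [bound]: 1×; p [bound]: 1×; f [bound]: 1×; q [bound]: 1×; g1 [bound]: 1×; r1 [bound]: 1×; h1 [bound]: 0×
left-to-right use order: q, g1, f, p, r1, h
typing: ✓ — Q → (P → (Q → Q) → R) → P → R
ordered ✗ (unused: g, r, h1 — weakening required)
linear ✗ (unused: g, r, h1 — weakening required)
affine ✓ (g, r, h, p, f, q, g1, r1, h1: no repeats, contraction unneeded)
relevant ✗ (unused: g, r, h1 — weakening required)
unrestricted ✓ (typability at Q → (P → (Q → Q) → R) → P → R is all that's needed)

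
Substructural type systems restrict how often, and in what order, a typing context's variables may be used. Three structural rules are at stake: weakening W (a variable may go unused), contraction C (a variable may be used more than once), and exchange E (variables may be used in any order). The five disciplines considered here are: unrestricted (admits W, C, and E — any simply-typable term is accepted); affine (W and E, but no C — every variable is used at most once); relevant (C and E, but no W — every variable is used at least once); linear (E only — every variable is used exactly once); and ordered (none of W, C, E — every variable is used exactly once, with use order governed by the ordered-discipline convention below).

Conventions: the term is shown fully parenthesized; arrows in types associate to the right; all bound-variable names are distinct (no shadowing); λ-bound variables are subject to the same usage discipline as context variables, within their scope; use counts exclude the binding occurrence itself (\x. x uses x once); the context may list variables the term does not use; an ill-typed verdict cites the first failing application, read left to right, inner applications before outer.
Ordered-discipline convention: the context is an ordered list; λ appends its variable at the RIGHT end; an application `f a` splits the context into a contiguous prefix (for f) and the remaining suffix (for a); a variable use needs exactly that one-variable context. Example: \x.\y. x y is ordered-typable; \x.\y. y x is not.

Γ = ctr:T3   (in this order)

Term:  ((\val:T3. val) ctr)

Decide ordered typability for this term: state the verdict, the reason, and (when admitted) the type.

yes — ctr, val once each; derivable with no W/C/E; term : T3
use counts: ctr ×1; val [bound] ×1
uses in reading order: val, ctr
typing: well-typed — term : T3
summary: ordered ✓; linear ✓; affine ✓; relevant ✓; unrestricted ✓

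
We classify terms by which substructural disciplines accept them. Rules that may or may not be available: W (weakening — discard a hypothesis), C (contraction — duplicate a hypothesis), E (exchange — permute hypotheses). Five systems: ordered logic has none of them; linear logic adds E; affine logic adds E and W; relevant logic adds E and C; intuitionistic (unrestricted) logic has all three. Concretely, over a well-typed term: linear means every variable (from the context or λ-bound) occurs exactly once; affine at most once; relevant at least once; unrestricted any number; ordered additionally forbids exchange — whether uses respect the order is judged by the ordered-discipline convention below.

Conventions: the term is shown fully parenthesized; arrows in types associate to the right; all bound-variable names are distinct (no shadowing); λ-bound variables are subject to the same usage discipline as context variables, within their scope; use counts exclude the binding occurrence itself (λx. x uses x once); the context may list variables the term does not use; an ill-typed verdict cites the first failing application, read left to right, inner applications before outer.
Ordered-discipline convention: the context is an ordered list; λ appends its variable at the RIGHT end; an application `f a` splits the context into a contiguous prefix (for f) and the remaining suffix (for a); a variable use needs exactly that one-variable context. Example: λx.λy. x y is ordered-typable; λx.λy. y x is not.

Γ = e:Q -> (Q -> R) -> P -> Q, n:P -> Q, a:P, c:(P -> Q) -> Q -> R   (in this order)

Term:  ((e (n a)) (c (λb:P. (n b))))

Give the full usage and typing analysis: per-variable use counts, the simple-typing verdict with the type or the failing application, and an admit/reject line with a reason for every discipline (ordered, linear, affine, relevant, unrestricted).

use counts: e=1; n=2; a=1; c=1; b (bound)=1
uses in reading order: e, n, a, c, n, b
typing: well-typed at P -> Q
ordered: ✗ — uses contraction: n ×2
linear: ✗ — uses contraction: n ×2
affine: ✗ — uses contraction: n ×2
relevant: ✓ — none of e, n, a, c, b goes unused
unrestricted: ✓ — typability at P -> Q is all that's needed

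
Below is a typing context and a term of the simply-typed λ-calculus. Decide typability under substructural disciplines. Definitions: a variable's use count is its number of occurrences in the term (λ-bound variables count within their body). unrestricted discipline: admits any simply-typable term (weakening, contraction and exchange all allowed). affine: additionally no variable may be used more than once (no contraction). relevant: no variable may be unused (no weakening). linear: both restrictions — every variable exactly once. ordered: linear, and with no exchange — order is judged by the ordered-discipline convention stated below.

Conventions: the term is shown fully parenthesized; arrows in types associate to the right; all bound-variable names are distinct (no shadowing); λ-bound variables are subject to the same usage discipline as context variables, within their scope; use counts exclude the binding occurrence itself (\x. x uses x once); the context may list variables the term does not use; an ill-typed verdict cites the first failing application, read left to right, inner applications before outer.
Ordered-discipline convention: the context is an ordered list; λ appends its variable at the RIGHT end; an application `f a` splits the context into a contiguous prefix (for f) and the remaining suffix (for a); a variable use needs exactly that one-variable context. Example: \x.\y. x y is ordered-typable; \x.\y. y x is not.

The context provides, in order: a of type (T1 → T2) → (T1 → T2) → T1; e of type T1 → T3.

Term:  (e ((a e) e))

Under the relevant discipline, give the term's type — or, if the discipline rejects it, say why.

not well-typed under relevant — the type mismatch rejects it
usage: a=1, e=3
left-to-right use order: e, a, e, e
typing: ill-typed: a function awaiting T1 → T2 gets T1 → T3
across the five disciplines: ordered ✗ | linear ✗ | affine ✗ | relevant ✗ | unrestricted ✗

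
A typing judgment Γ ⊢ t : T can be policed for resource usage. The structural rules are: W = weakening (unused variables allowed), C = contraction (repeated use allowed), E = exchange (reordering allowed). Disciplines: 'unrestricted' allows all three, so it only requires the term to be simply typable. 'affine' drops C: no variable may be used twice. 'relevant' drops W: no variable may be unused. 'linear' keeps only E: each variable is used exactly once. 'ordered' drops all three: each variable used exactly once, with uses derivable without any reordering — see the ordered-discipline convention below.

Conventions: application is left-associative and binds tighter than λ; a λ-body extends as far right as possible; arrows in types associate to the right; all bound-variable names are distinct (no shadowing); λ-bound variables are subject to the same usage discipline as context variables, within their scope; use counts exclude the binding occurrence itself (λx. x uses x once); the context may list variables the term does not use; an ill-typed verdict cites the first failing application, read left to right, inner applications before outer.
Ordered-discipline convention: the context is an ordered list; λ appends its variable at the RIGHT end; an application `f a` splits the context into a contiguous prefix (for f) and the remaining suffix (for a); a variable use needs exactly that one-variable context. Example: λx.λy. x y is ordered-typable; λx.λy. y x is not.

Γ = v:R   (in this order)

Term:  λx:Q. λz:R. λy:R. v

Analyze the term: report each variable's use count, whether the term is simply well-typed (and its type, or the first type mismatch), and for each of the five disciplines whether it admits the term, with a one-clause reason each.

use counts: v: 1×; x [bound]: 0×; z [bound]: 0×; y [bound]: 0×
order of uses: v
typing: well-typed — term : Q → R → R → R
ordered: ✗ — x, z, y left unused
linear: ✗ — x, z, y left unused
affine: ✓ — no duplicate uses among v, x, z, y
relevant: ✗ — x, z, y left unused
unrestricted: ✓ — simply typable at Q → R → R → R; W, C, E all held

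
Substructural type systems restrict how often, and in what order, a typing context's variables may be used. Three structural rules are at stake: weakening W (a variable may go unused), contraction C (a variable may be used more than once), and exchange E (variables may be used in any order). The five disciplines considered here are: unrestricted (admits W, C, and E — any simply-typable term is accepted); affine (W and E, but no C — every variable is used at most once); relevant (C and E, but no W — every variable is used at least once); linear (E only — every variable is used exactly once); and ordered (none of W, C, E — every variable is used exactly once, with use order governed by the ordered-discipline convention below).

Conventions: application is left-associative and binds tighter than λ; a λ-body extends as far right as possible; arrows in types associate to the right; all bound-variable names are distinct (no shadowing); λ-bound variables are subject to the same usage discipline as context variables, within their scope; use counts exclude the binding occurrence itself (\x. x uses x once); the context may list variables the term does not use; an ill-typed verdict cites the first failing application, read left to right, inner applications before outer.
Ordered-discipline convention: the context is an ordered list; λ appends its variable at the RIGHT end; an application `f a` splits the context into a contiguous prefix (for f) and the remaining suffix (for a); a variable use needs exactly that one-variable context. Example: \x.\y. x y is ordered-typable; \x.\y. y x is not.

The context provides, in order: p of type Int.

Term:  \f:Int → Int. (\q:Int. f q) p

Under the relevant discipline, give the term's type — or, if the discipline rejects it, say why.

term : (Int → Int) → Int
usage: p: 1×, f (bound): 1×, q (bound): 1×
left-to-right use order: f, q, p
typing: ✓ — (Int → Int) → Int
per-discipline verdicts: ordered ✗ · linear ✓ · affine ✓ · relevant ✓ · unrestricted ✓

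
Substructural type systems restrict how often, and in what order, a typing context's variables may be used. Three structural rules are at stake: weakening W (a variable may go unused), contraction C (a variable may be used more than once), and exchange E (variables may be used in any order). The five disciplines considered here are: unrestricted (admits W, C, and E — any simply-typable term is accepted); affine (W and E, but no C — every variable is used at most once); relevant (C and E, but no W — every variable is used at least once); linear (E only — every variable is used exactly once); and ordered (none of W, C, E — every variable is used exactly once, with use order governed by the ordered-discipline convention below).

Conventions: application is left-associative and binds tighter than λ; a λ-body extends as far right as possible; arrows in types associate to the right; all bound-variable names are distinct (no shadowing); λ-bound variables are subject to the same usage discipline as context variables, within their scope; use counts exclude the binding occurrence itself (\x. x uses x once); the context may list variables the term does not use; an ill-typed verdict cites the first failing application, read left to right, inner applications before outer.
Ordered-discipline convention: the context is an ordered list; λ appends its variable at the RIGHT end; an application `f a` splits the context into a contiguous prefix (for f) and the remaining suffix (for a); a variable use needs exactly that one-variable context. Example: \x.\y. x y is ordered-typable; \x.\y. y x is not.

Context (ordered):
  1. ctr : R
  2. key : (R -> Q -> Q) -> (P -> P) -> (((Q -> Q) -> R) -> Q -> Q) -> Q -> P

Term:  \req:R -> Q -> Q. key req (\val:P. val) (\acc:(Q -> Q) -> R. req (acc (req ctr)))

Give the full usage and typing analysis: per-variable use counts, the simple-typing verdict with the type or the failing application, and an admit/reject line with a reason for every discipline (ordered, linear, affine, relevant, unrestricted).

use counts: ctr: 1, key: 1, req (bound): 3, val (bound): 1, acc (bound): 1
use order (left to right): key, req, val, req, acc, req, ctr
typing: well-typed — term : (R -> Q -> Q) -> Q -> P
ordered: ✗, repeated use of req ×3
linear: ✗, repeated use of req ×3
affine: ✗, repeated use of req ×3
relevant: ✓, ctr, key, req, val, acc: all used, weakening unneeded
unrestricted: ✓, typability at (R -> Q -> Q) -> Q -> P is all that's needed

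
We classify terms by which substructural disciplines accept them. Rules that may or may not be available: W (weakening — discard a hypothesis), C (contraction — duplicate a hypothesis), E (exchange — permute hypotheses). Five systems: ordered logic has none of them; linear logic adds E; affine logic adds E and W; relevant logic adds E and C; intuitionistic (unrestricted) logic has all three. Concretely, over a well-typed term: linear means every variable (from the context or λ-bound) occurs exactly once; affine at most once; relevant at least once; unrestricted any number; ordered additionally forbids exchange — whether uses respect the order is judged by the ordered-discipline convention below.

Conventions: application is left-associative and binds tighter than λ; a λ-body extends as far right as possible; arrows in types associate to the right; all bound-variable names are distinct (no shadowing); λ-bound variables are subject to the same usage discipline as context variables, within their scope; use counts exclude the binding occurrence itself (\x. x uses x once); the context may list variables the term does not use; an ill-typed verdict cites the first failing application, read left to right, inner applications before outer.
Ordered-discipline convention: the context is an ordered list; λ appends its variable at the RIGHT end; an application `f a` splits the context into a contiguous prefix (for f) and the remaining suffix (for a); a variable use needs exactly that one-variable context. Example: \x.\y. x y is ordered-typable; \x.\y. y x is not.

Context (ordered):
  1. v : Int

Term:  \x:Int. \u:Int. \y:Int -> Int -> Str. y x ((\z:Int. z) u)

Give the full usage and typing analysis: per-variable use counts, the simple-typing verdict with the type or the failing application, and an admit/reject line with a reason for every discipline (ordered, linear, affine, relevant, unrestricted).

counts: v=0, x (λ-bound)=1, u (λ-bound)=1, y (λ-bound)=1, z (λ-bound)=1
left-to-right use order: y, x, z, u
typing: ✓ — Int -> Int -> (Int -> Int -> Str) -> Str
ordered ✗ (unused: v — weakening required)
linear ✗ (unused: v — weakening required)
affine ✓ (at most one use each (v, x, u, y, z))
relevant ✗ (unused: v — weakening required)
unrestricted ✓ (typability at Int -> Int -> (Int -> Int -> Str) -> Str is all that's needed)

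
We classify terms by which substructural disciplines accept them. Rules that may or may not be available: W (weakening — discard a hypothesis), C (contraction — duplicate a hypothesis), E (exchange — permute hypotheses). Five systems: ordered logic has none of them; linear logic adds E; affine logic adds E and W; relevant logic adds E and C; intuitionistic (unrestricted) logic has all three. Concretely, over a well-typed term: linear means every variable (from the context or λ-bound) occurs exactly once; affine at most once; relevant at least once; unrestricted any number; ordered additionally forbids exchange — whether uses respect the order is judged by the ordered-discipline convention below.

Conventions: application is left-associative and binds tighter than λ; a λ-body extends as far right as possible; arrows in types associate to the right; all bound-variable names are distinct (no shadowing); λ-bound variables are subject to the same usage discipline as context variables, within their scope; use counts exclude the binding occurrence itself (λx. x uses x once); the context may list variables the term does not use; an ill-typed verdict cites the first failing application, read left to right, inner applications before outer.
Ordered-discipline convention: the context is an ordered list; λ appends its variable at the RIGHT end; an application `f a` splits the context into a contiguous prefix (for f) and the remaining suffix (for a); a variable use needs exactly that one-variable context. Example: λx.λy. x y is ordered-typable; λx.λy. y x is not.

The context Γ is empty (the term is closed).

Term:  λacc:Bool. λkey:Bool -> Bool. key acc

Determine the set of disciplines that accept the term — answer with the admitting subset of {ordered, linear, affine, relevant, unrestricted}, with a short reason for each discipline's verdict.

admitted in: linear, affine, relevant, unrestricted
usage: acc [bound]: 1×; key [bound]: 1×
order of uses: key, acc
typing: the term checks, with type Bool -> (Bool -> Bool) -> Bool
ordered: ✗ — no contiguous prefix/suffix split fits key, acc
linear: ✓ — each of acc, key used exactly once
affine: ✓ — none of acc, key used more than once
relevant: ✓ — at least one use each (acc, key)
unrestricted: ✓ — well-typed at Bool -> (Bool -> Bool) -> Bool; no restrictions here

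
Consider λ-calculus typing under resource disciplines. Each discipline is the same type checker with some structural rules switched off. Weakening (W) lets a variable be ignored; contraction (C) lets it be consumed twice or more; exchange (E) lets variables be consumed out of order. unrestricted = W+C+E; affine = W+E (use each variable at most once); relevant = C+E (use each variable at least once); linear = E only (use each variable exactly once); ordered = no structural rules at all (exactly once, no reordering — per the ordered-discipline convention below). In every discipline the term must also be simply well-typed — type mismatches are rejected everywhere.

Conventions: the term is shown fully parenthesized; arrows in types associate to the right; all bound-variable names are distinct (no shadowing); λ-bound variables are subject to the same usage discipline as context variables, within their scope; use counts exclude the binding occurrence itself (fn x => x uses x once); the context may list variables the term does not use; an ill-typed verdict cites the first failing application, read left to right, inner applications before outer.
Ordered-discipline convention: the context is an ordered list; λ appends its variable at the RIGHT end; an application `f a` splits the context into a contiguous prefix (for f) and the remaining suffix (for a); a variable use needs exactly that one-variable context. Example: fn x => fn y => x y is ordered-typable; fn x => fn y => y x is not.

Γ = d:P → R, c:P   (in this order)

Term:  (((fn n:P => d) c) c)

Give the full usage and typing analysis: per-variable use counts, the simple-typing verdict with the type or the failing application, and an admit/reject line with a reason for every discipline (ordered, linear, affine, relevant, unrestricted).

use counts: d: 1×, c: 2×, n (bound): 0×
use order (left to right): d, c, c
typing: the term checks, with type R
ordered: ✗, repeated use of c ×2; n left unused
linear: ✗, repeated use of c ×2; n left unused
affine: ✗, repeated use of c ×2
relevant: ✗, n left unused
unrestricted: ✓, well-typed at R; no restrictions here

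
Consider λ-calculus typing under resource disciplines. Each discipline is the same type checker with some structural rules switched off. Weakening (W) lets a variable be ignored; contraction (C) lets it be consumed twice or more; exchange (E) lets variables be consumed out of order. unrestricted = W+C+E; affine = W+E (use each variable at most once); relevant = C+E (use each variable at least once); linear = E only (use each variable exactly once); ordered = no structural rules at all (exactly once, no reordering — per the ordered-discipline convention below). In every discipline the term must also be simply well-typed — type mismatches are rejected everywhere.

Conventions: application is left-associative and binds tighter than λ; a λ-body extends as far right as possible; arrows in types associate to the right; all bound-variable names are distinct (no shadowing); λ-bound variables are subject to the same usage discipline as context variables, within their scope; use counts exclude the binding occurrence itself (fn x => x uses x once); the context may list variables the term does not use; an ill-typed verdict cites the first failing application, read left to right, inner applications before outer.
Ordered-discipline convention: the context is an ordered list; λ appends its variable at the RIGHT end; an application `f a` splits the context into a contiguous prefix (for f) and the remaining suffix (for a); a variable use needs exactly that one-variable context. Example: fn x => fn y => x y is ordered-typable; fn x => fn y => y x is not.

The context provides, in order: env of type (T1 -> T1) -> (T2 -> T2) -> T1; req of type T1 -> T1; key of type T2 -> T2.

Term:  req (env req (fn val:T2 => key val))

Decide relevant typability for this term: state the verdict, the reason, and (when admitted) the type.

yes — at least one use each (env, req, key, val); term : T1
usage: env: 1, req: 2, key: 1, val (bound): 1
uses in reading order: req, env, req, key, val
typing: well-typed at T1
per-discipline verdicts: ordered ✗; linear ✗; affine ✗; relevant ✓; unrestricted ✓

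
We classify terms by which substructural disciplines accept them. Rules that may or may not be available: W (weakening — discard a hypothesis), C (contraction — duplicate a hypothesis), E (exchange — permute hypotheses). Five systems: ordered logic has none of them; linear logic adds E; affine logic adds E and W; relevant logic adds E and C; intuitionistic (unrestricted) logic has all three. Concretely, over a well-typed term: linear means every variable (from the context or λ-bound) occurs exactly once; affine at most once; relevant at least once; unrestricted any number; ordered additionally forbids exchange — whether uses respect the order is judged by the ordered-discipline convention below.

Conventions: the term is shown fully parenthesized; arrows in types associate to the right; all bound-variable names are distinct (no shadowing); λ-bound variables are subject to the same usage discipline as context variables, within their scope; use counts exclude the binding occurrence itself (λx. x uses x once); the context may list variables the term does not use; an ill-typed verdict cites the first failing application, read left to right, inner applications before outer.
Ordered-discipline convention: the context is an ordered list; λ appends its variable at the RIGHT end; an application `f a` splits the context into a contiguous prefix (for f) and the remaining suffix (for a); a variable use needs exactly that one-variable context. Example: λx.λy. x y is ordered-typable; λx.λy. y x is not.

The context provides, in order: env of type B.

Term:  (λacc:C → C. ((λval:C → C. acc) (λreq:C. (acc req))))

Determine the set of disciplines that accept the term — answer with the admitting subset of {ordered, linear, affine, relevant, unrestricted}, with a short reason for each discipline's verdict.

accepted by: unrestricted
usage: env: 0×; acc [bound]: 2×; val [bound]: 0×; req [bound]: 1×
left-to-right use order: acc, acc, req
typing: well-typed at (C → C) → C → C
ordered: ✗, uses contraction: acc ×2; unused: env, val — weakening required
linear: ✗, uses contraction: acc ×2; unused: env, val — weakening required
affine: ✗, uses contraction: acc ×2
relevant: ✗, unused: env, val — weakening required
unrestricted: ✓, simply typable at (C → C) → C → C; W, C, E all held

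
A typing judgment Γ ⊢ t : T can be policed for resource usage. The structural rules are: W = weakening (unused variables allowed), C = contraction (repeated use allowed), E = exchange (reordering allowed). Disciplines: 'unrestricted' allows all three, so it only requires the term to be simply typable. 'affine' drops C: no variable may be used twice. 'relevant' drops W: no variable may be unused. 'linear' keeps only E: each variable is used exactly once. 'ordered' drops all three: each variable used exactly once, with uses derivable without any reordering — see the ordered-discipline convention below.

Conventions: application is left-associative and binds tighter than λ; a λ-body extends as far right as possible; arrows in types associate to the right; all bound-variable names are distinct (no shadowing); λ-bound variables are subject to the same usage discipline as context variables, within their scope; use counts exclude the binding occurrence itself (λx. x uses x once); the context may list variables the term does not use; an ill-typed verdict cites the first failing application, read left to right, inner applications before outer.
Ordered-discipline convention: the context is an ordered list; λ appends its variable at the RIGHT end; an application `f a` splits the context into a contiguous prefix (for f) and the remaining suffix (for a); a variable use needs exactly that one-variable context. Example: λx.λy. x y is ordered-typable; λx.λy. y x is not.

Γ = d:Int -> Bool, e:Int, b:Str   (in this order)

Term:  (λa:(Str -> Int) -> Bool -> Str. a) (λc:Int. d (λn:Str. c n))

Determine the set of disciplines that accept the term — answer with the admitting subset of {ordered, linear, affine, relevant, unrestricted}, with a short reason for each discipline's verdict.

accepted by: none
use counts: d: 1, e: 0, b: 0, a (bound): 1, c (bound): 1, n (bound): 1
uses in reading order: a, d, c, n
typing: ill-typed: non-arrow in function slot: Int
ordered: ✗ — a type mismatch blocks all five
linear: ✗ — the type mismatch rejects it
affine: ✗ — not simply typable
relevant: ✗ — fails simple typing
unrestricted: ✗ — a type mismatch blocks all five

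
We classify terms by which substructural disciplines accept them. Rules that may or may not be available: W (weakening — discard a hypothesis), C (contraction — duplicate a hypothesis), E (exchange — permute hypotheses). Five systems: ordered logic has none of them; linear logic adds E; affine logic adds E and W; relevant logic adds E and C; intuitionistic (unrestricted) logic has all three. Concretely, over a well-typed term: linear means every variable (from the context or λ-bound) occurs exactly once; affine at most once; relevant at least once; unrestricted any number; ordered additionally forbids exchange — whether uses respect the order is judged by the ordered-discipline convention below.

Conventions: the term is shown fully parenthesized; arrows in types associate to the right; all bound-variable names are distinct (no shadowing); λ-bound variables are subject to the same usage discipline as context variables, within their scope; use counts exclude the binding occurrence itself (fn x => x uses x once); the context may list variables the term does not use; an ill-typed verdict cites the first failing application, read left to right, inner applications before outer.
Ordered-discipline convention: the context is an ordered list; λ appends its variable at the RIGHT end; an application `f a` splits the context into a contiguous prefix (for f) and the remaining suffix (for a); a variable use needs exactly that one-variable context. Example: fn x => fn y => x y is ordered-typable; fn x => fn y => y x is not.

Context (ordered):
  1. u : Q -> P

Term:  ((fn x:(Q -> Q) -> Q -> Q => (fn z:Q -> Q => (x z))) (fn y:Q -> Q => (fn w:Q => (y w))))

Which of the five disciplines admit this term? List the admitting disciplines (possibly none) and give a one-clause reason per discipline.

admitted in: affine, unrestricted
variable uses: u ×0; x (bound) ×1; z (bound) ×1; y (bound) ×1; w (bound) ×1
uses in reading order: x, z, y, w
typing: well-typed — term : (Q -> Q) -> Q -> Q
ordered ✗ (unused: u — weakening required)
linear ✗ (unused: u — weakening required)
affine ✓ (at most one use each (u, x, z, y, w))
relevant ✗ (unused: u — weakening required)
unrestricted ✓ (simply typable at (Q -> Q) -> Q -> Q; W, C, E all held)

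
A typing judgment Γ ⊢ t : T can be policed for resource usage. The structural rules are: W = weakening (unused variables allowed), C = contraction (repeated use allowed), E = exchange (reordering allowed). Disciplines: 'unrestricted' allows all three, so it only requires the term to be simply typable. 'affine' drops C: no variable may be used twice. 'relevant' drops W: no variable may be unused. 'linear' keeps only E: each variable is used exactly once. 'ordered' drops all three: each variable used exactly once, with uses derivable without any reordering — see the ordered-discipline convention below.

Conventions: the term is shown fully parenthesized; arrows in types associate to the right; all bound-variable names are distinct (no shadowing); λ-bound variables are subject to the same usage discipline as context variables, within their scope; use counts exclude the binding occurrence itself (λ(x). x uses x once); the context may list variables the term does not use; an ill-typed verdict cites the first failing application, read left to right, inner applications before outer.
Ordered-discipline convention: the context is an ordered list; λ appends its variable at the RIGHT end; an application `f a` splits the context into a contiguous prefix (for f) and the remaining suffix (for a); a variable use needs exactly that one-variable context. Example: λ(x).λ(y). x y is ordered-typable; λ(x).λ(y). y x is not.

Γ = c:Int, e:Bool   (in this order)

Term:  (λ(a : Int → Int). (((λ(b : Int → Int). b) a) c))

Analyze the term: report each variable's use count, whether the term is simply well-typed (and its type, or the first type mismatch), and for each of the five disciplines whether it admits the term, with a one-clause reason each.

counts: c: 1, e: 0, a [bound]: 1, b [bound]: 1
order of uses: b, a, c
typing: ✓ — (Int → Int) → Int
ordered ✗ (unused: e — weakening required)
linear ✗ (unused: e — weakening required)
affine ✓ (no duplicate uses among c, e, a, b)
relevant ✗ (unused: e — weakening required)
unrestricted ✓ (simply typable at (Int → Int) → Int; W, C, E all held)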